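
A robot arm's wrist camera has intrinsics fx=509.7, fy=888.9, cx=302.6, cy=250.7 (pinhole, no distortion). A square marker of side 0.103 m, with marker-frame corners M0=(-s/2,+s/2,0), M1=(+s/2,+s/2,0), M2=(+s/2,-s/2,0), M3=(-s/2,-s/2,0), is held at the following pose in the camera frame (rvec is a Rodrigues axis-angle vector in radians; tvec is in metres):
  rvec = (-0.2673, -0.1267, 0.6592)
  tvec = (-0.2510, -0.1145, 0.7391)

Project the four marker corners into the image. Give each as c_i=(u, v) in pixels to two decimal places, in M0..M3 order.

c0=(75.80, 118.65) c1=(133.53, 197.36) c2=(180.89, 107.58) c3=(125.62, 31.55)

Intrinsics K: fx=509.7, fy=888.9, cx=302.6, cy=250.7
Marker side s = 0.103 m; corners in marker frame (Z=0):
  M0 = (-0.0515, +0.0515, 0)
  M1 = (+0.0515, +0.0515, 0)
  M2 = (+0.0515, -0.0515, 0)
  M3 = (-0.0515, -0.0515, 0)
rvec = (-0.2673, -0.1267, 0.6592), |rvec| = θ = 0.72253 rad = 41.398°
Rodrigues: sinθ=0.66128, 1−cosθ=0.24986; R = I + sinθ·[k]× + (1−cosθ)·[k]×²:
    [+0.78433 -0.58711 -0.20030]
    [+0.61953 +0.75782 +0.20467]
    [+0.03162 -0.28462 +0.95812]
t = (-0.2510, -0.1145, 0.7391) m
M0: Pc = R·M0+t = (-0.32163, -0.10738, +0.72281); u = 509.7·(-0.32163)/0.72281 + 302.6 = 75.7994, v = 888.9·(-0.10738)/0.72281 + 250.7 = 118.6487
M1: Pc = R·M1+t = (-0.24084, -0.04357, +0.72607); u = 509.7·(-0.24084)/0.72607 + 302.6 = 133.5287, v = 888.9·(-0.04357)/0.72607 + 250.7 = 197.3634
M2: Pc = R·M2+t = (-0.18037, -0.12162, +0.75539); u = 509.7·(-0.18037)/0.75539 + 302.6 = 180.8943, v = 888.9·(-0.12162)/0.75539 + 250.7 = 107.5817
M3: Pc = R·M3+t = (-0.26116, -0.18543, +0.75213); u = 509.7·(-0.26116)/0.75213 + 302.6 = 125.6202, v = 888.9·(-0.18543)/0.75213 + 250.7 = 31.5462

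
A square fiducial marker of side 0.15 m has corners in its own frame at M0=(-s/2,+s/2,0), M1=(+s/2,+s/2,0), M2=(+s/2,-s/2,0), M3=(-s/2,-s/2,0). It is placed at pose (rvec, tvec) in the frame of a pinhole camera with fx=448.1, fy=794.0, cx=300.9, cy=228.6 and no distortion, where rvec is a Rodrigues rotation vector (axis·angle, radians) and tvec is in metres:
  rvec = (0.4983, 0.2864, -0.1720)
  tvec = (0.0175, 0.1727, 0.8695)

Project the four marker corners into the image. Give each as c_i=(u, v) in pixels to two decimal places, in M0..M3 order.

c0=(283.43, 438.23) c1=(354.79, 436.81) c2=(340.10, 327.13) c3=(264.00, 334.62)

Intrinsics K: fx=448.1, fy=794.0, cx=300.9, cy=228.6
Marker side s = 0.15 m; corners in marker frame (Z=0):
  M0 = (-0.0750, +0.0750, 0)
  M1 = (+0.0750, +0.0750, 0)
  M2 = (+0.0750, -0.0750, 0)
  M3 = (-0.0750, -0.0750, 0)
rvec = (0.4983, 0.2864, -0.1720), |rvec| = θ = 0.59993 rad = 34.373°
Rodrigues: sinθ=0.56458, 1−cosθ=0.17462; R = I + sinθ·[k]× + (1−cosθ)·[k]×²:
    [+0.94585 +0.23111 +0.22794]
    [-0.09262 +0.86517 -0.49284]
    [-0.31111 +0.44504 +0.83973]
t = (0.0175, 0.1727, 0.8695) m
M0: Pc = R·M0+t = (-0.03611, +0.24453, +0.92621); u = 448.1·(-0.03611)/0.92621 + 300.9 = 283.4322, v = 794.0·(+0.24453)/0.92621 + 228.6 = 438.2289
M1: Pc = R·M1+t = (+0.10577, +0.23064, +0.87954); u = 448.1·(+0.10577)/0.87954 + 300.9 = 354.7874, v = 794.0·(+0.23064)/0.87954 + 228.6 = 436.8090
M2: Pc = R·M2+t = (+0.07111, +0.10087, +0.81279); u = 448.1·(+0.07111)/0.81279 + 300.9 = 340.1013, v = 794.0·(+0.10087)/0.81279 + 228.6 = 327.1335
M3: Pc = R·M3+t = (-0.07077, +0.11476, +0.85946); u = 448.1·(-0.07077)/0.85946 + 300.9 = 264.0012, v = 794.0·(+0.11476)/0.85946 + 228.6 = 334.6189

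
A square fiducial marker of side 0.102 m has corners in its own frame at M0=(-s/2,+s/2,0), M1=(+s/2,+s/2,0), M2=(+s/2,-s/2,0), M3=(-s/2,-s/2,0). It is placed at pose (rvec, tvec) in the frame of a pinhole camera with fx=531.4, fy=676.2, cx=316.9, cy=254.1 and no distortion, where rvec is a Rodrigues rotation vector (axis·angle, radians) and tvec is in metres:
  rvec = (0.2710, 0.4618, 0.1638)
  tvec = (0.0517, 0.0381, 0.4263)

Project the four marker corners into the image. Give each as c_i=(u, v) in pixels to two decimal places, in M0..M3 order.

Intrinsics K: fx=531.4, fy=676.2, cx=316.9, cy=254.1
Marker side s = 0.102 m; corners in marker frame (Z=0):
  M0 = (-0.0510, +0.0510, 0)
  M1 = (+0.0510, +0.0510, 0)
  M2 = (+0.0510, -0.0510, 0)
  M3 = (-0.0510, -0.0510, 0)
rvec = (0.2710, 0.4618, 0.1638), |rvec| = θ = 0.55994 rad = 32.082°
Rodrigues: sinθ=0.53113, 1−cosθ=0.15271; R = I + sinθ·[k]× + (1−cosθ)·[k]×²:
    [+0.88306 -0.09442 +0.45967]
    [+0.21633 +0.95116 -0.22022]
    [-0.41642 +0.29390 +0.86036]
t = (0.0517, 0.0381, 0.4263) m
M0: Pc = R·M0+t = (+0.00185, +0.07558, +0.46253); u = 531.4·(+0.00185)/0.46253 + 316.9 = 319.0240, v = 676.2·(+0.07558)/0.46253 + 254.1 = 364.5904
M1: Pc = R·M1+t = (+0.09192, +0.09764, +0.42005); u = 531.4·(+0.09192)/0.42005 + 316.9 = 433.1873, v = 676.2·(+0.09764)/0.42005 + 254.1 = 411.2844
M2: Pc = R·M2+t = (+0.10155, +0.00062, +0.39007); u = 531.4·(+0.10155)/0.39007 + 316.9 = 455.2442, v = 676.2·(+0.00062)/0.39007 + 254.1 = 255.1811
M3: Pc = R·M3+t = (+0.01148, -0.02144, +0.43255); u = 531.4·(+0.01148)/0.43255 + 316.9 = 331.0027, v = 676.2·(-0.02144)/0.43255 + 254.1 = 220.5799

c0=(319.02, 364.59) c1=(433.19, 411.28) c2=(455.24, 255.18) c3=(331.00, 220.58)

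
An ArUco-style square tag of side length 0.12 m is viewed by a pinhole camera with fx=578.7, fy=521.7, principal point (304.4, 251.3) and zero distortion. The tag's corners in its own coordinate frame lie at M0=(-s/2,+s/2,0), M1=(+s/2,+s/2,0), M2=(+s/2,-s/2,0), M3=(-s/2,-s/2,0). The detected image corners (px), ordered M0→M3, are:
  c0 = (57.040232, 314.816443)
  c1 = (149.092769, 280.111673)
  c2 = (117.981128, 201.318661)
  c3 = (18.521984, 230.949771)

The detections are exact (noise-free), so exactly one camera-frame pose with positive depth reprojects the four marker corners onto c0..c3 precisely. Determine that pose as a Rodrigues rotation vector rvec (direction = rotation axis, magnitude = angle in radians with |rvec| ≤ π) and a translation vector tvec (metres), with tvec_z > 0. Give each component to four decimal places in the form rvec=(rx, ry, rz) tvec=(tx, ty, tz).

rvec=(0.2110, -0.5577, -0.3296) tvec=(-0.2661, 0.0079, 0.7117)

Intrinsics K: fx=578.7, fy=521.7, cx=304.4, cy=251.3
Marker side s = 0.12 m; corners in marker frame (Z=0):
  M0 = (-0.0600, +0.0600, 0)
  M1 = (+0.0600, +0.0600, 0)
  M2 = (+0.0600, -0.0600, 0)
  M3 = (-0.0600, -0.0600, 0)
Detected image corners:
  c0 = (57.040232, 314.816443) px
  c1 = (149.092769, 280.111673) px
  c2 = (117.981128, 201.318661) px
  c3 = (18.521984, 230.949771) px
Planar DLT: solve 8×8 A·h = b for H (H[2,2]=1):
  H  [+855.25296 +322.98702 +88.02096]
  H  [-94.61656 +779.16896 +257.11720]
  H  [+0.67740 +0.39829 +1.00000]
B = K⁻¹H; ‖b₁‖=1.405172, ‖b₂‖=1.405172; λ = 2/(‖b₁‖+‖b₂‖) = 0.711657, sign → tz>0 ⇒ λ=+0.711657
r₁ = λ·B[:,0] = (+0.79817,-0.36128,+0.48207); r₂ = λ·B[:,1] = (+0.24810,+0.92634,+0.28344)
r₃ = r₁×r₂ = (-0.54897,-0.10663,+0.82901); SVD([r₁ r₂ r₃]) → R = UVᵀ:
  R  [+0.79817 +0.24810 -0.54897]
  R  [-0.36128 +0.92634 -0.10663]
  R  [+0.48207 +0.28344 +0.82901]
t = (-0.26609, +0.00794, +0.71166) m
tr R = 2.553529; θ = arccos((tr R − 1)/2) = 0.681285 rad = 39.035°
axis k = ((R−Rᵀ)₃₂, (R−Rᵀ)₁₃, (R−Rᵀ)₂₁) / (2 sinθ) = (+0.309687, -0.818557, -0.483796)
rvec = θ·k = (+0.210985, -0.557670, -0.329602)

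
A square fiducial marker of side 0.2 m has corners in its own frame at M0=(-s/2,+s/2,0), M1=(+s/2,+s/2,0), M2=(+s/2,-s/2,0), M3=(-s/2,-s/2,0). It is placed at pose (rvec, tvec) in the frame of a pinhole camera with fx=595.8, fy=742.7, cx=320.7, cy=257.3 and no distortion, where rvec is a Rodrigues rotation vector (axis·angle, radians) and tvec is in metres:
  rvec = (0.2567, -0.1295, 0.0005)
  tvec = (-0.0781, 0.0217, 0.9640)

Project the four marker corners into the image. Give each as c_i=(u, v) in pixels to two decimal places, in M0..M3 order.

Intrinsics K: fx=595.8, fy=742.7, cx=320.7, cy=257.3
Marker side s = 0.2 m; corners in marker frame (Z=0):
  M0 = (-0.1000, +0.1000, 0)
  M1 = (+0.1000, +0.1000, 0)
  M2 = (+0.1000, -0.1000, 0)
  M3 = (-0.1000, -0.1000, 0)
rvec = (0.2567, -0.1295, 0.0005), |rvec| = θ = 0.28752 rad = 16.473°
Rodrigues: sinθ=0.28357, 1−cosθ=0.04105; R = I + sinθ·[k]× + (1−cosθ)·[k]×²:
    [+0.99167 -0.01700 -0.12766]
    [-0.01601 +0.96728 -0.25321]
    [+0.12779 +0.25315 +0.95895]
t = (-0.0781, 0.0217, 0.9640) m
M0: Pc = R·M0+t = (-0.17897, +0.12003, +0.97654); u = 595.8·(-0.17897)/0.97654 + 320.7 = 211.5092, v = 742.7·(+0.12003)/0.97654 + 257.3 = 348.5877
M1: Pc = R·M1+t = (+0.01937, +0.11683, +1.00209); u = 595.8·(+0.01937)/1.00209 + 320.7 = 332.2149, v = 742.7·(+0.11683)/1.00209 + 257.3 = 343.8858
M2: Pc = R·M2+t = (+0.02277, -0.07663, +0.95146); u = 595.8·(+0.02277)/0.95146 + 320.7 = 334.9567, v = 742.7·(-0.07663)/0.95146 + 257.3 = 197.4842
M3: Pc = R·M3+t = (-0.17557, -0.07343, +0.92591); u = 595.8·(-0.17557)/0.92591 + 320.7 = 207.7265, v = 742.7·(-0.07343)/0.92591 + 257.3 = 198.4022

c0=(211.51, 348.59) c1=(332.21, 343.89) c2=(334.96, 197.48) c3=(207.73, 198.40)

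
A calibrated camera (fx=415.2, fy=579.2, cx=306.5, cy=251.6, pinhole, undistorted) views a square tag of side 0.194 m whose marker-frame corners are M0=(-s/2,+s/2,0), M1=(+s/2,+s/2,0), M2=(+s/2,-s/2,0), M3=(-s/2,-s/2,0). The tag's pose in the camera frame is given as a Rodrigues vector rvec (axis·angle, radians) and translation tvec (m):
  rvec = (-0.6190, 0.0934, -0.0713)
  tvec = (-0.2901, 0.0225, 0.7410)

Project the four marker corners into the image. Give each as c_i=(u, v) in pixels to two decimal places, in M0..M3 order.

Intrinsics K: fx=415.2, fy=579.2, cx=306.5, cy=251.6
Marker side s = 0.194 m; corners in marker frame (Z=0):
  M0 = (-0.0970, +0.0970, 0)
  M1 = (+0.0970, +0.0970, 0)
  M2 = (+0.0970, -0.0970, 0)
  M3 = (-0.0970, -0.0970, 0)
rvec = (-0.6190, 0.0934, -0.0713), |rvec| = θ = 0.63005 rad = 36.099°
Rodrigues: sinθ=0.58919, 1−cosθ=0.19200; R = I + sinθ·[k]× + (1−cosθ)·[k]×²:
    [+0.99332 +0.03871 +0.10869]
    [-0.09464 +0.81221 +0.57563]
    [-0.06600 -0.58207 +0.81045]
t = (-0.2901, 0.0225, 0.7410) m
M0: Pc = R·M0+t = (-0.38270, +0.11046, +0.69094); u = 415.2·(-0.38270)/0.69094 + 306.5 = 76.5296, v = 579.2·(+0.11046)/0.69094 + 251.6 = 344.2002
M1: Pc = R·M1+t = (-0.18999, +0.09210, +0.67814); u = 415.2·(-0.18999)/0.67814 + 306.5 = 190.1740, v = 579.2·(+0.09210)/0.67814 + 251.6 = 330.2671
M2: Pc = R·M2+t = (-0.19750, -0.06546, +0.79106); u = 415.2·(-0.19750)/0.79106 + 306.5 = 202.8375, v = 579.2·(-0.06546)/0.79106 + 251.6 = 203.6678
M3: Pc = R·M3+t = (-0.39021, -0.04710, +0.80386); u = 415.2·(-0.39021)/0.80386 + 306.5 = 104.9555, v = 579.2·(-0.04710)/0.80386 + 251.6 = 217.6599

c0=(76.53, 344.20) c1=(190.17, 330.27) c2=(202.84, 203.67) c3=(104.96, 217.66)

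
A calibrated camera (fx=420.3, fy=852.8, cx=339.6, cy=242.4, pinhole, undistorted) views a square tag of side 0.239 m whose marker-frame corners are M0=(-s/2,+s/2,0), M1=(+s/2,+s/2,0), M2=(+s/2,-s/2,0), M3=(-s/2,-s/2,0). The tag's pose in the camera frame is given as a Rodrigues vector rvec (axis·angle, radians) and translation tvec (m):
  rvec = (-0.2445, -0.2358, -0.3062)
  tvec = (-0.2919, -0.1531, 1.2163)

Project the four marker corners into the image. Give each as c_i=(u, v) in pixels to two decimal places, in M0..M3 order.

Intrinsics K: fx=420.3, fy=852.8, cx=339.6, cy=242.4
Marker side s = 0.239 m; corners in marker frame (Z=0):
  M0 = (-0.1195, +0.1195, 0)
  M1 = (+0.1195, +0.1195, 0)
  M2 = (+0.1195, -0.1195, 0)
  M3 = (-0.1195, -0.1195, 0)
rvec = (-0.2445, -0.2358, -0.3062), |rvec| = θ = 0.45732 rad = 26.202°
Rodrigues: sinθ=0.44154, 1−cosθ=0.10276; R = I + sinθ·[k]× + (1−cosθ)·[k]×²:
    [+0.92661 +0.32397 -0.19088]
    [-0.26731 +0.92456 +0.27154]
    [+0.26445 -0.20059 +0.94331]
t = (-0.2919, -0.1531, 1.2163) m
M0: Pc = R·M0+t = (-0.36392, -0.01067, +1.16073); u = 420.3·(-0.36392)/1.16073 + 339.6 = 207.8257, v = 852.8·(-0.01067)/1.16073 + 242.4 = 234.5595
M1: Pc = R·M1+t = (-0.14246, -0.07456, +1.22393); u = 420.3·(-0.14246)/1.22393 + 339.6 = 290.6804, v = 852.8·(-0.07456)/1.22393 + 242.4 = 190.4496
M2: Pc = R·M2+t = (-0.21988, -0.29553, +1.27187); u = 420.3·(-0.21988)/1.27187 + 339.6 = 266.9377, v = 852.8·(-0.29553)/1.27187 + 242.4 = 44.2460
M3: Pc = R·M3+t = (-0.44134, -0.23164, +1.20867); u = 420.3·(-0.44134)/1.20867 + 339.6 = 186.1279, v = 852.8·(-0.23164)/1.20867 + 242.4 = 78.9609

c0=(207.83, 234.56) c1=(290.68, 190.45) c2=(266.94, 44.25) c3=(186.13, 78.96)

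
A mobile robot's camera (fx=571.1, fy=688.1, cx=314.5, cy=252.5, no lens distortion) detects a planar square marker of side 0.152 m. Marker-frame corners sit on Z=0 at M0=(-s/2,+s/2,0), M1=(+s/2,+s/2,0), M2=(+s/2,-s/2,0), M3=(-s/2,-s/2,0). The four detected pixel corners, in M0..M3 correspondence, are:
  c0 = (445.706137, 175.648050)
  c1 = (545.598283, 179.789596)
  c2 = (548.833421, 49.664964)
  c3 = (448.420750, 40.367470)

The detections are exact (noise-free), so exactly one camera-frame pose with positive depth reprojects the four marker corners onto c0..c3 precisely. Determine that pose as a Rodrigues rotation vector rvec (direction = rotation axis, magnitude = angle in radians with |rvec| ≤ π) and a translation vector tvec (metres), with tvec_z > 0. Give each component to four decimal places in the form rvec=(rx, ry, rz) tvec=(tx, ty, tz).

Intrinsics K: fx=571.1, fy=688.1, cx=314.5, cy=252.5
Marker side s = 0.152 m; corners in marker frame (Z=0):
  M0 = (-0.0760, +0.0760, 0)
  M1 = (+0.0760, +0.0760, 0)
  M2 = (+0.0760, -0.0760, 0)
  M3 = (-0.0760, -0.0760, 0)
Detected image corners:
  c0 = (445.706137, 175.648050) px
  c1 = (545.598283, 179.789596) px
  c2 = (548.833421, 49.664964) px
  c3 = (448.420750, 40.367470) px
Planar DLT: solve 8×8 A·h = b for H (H[2,2]=1):
  H  [+784.91780 +1.13754 +498.09971]
  H  [+72.38546 +877.36327 +111.64265]
  H  [+0.25350 +0.04172 +1.00000]
B = K⁻¹H; ‖b₁‖=1.260607, ‖b₂‖=1.260607; λ = 2/(‖b₁‖+‖b₂‖) = 0.793269, sign → tz>0 ⇒ λ=+0.793269
r₁ = λ·B[:,0] = (+0.97952,+0.00966,+0.20110); r₂ = λ·B[:,1] = (-0.01665,+0.99931,+0.03310)
r₃ = r₁×r₂ = (-0.20064,-0.03577,+0.97901); SVD([r₁ r₂ r₃]) → R = UVᵀ:
  R  [+0.97952 -0.01665 -0.20064]
  R  [+0.00966 +0.99931 -0.03577]
  R  [+0.20110 +0.03310 +0.97901]
t = (+0.25502, -0.16239, +0.79327) m
tr R = 2.957850; θ = arccos((tr R − 1)/2) = 0.205667 rad = 11.784°
axis k = ((R−Rᵀ)₃₂, (R−Rᵀ)₁₃, (R−Rᵀ)₂₁) / (2 sinθ) = (+0.168604, -0.983578, +0.064398)
rvec = θ·k = (+0.034676, -0.202289, +0.013245)

rvec=(0.0347, -0.2023, 0.0132) tvec=(0.2550, -0.1624, 0.7933)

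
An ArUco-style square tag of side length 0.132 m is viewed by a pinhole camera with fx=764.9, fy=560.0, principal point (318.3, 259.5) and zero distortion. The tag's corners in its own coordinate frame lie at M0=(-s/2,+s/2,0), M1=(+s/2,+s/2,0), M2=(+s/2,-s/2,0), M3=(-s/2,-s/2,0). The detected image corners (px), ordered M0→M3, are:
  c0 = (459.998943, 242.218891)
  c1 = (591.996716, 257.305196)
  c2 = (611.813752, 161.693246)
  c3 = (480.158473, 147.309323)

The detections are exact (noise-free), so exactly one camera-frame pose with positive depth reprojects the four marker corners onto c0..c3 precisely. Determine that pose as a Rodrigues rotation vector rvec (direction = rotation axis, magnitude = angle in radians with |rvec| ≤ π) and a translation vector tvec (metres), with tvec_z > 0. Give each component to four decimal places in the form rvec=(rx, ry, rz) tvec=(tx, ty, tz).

Intrinsics K: fx=764.9, fy=560.0, cx=318.3, cy=259.5
Marker side s = 0.132 m; corners in marker frame (Z=0):
  M0 = (-0.0660, +0.0660, 0)
  M1 = (+0.0660, +0.0660, 0)
  M2 = (+0.0660, -0.0660, 0)
  M3 = (-0.0660, -0.0660, 0)
Detected image corners:
  c0 = (459.998943, 242.218891) px
  c1 = (591.996716, 257.305196) px
  c2 = (611.813752, 161.693246) px
  c3 = (480.158473, 147.309323) px
Planar DLT: solve 8×8 A·h = b for H (H[2,2]=1):
  H  [+971.02454 -166.17417 +535.78563]
  H  [+101.19418 +716.10338 +202.02010]
  H  [-0.05160 -0.02751 +1.00000]
B = K⁻¹H; ‖b₁‖=1.308086, ‖b₂‖=1.308086; λ = 2/(‖b₁‖+‖b₂‖) = 0.764475, sign → tz>0 ⇒ λ=+0.764475
r₁ = λ·B[:,0] = (+0.98690,+0.15642,-0.03945); r₂ = λ·B[:,1] = (-0.15733,+0.98732,-0.02103)
r₃ = r₁×r₂ = (+0.03566,+0.02696,+0.99900); SVD([r₁ r₂ r₃]) → R = UVᵀ:
  R  [+0.98690 -0.15733 +0.03566]
  R  [+0.15642 +0.98732 +0.02696]
  R  [-0.03945 -0.02103 +0.99900]
t = (+0.21736, -0.07847, +0.76448) m
tr R = 2.973224; θ = arccos((tr R − 1)/2) = 0.163817 rad = 9.386°
axis k = ((R−Rᵀ)₃₂, (R−Rᵀ)₁₃, (R−Rᵀ)₂₁) / (2 sinθ) = (-0.147124, +0.230277, +0.961939)
rvec = θ·k = (-0.024101, +0.037723, +0.157582)

rvec=(-0.0241, 0.0377, 0.1576) tvec=(0.2174, -0.0785, 0.7645)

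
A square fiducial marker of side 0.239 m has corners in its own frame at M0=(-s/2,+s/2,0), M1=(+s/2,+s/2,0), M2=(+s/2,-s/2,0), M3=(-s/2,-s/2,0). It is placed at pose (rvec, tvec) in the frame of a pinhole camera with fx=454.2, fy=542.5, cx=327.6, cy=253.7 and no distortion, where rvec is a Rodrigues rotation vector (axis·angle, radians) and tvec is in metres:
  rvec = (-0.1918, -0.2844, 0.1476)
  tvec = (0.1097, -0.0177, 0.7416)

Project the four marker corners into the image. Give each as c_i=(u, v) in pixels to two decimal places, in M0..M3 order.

Intrinsics K: fx=454.2, fy=542.5, cx=327.6, cy=253.7
Marker side s = 0.239 m; corners in marker frame (Z=0):
  M0 = (-0.1195, +0.1195, 0)
  M1 = (+0.1195, +0.1195, 0)
  M2 = (+0.1195, -0.1195, 0)
  M3 = (-0.1195, -0.1195, 0)
rvec = (-0.1918, -0.2844, 0.1476), |rvec| = θ = 0.37344 rad = 21.396°
Rodrigues: sinθ=0.36482, 1−cosθ=0.06892; R = I + sinθ·[k]× + (1−cosθ)·[k]×²:
    [+0.94926 -0.11723 -0.29183]
    [+0.17115 +0.97105 +0.16663]
    [+0.26384 -0.20812 +0.94185]
t = (0.1097, -0.0177, 0.7416) m
M0: Pc = R·M0+t = (-0.01775, +0.07789, +0.68520); u = 454.2·(-0.01775)/0.68520 + 327.6 = 315.8367, v = 542.5·(+0.07789)/0.68520 + 253.7 = 315.3671
M1: Pc = R·M1+t = (+0.20913, +0.11879, +0.74826); u = 454.2·(+0.20913)/0.74826 + 327.6 = 454.5419, v = 542.5·(+0.11879)/0.74826 + 253.7 = 339.8271
M2: Pc = R·M2+t = (+0.23715, -0.11329, +0.79800); u = 454.2·(+0.23715)/0.79800 + 327.6 = 462.5772, v = 542.5·(-0.11329)/0.79800 + 253.7 = 176.6839
M3: Pc = R·M3+t = (+0.01027, -0.15419, +0.73494); u = 454.2·(+0.01027)/0.73494 + 327.6 = 333.9489, v = 542.5·(-0.15419)/0.73494 + 253.7 = 139.8814

c0=(315.84, 315.37) c1=(454.54, 339.83) c2=(462.58, 176.68) c3=(333.95, 139.88)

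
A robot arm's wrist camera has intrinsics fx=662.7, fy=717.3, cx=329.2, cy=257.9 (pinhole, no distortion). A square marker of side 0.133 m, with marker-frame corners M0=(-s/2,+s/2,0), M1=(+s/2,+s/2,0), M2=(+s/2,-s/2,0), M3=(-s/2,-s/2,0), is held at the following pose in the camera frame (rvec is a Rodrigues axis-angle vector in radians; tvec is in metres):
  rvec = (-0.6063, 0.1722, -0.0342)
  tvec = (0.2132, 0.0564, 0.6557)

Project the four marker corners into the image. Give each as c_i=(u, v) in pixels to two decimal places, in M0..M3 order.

Intrinsics K: fx=662.7, fy=717.3, cx=329.2, cy=257.9
Marker side s = 0.133 m; corners in marker frame (Z=0):
  M0 = (-0.0665, +0.0665, 0)
  M1 = (+0.0665, +0.0665, 0)
  M2 = (+0.0665, -0.0665, 0)
  M3 = (-0.0665, -0.0665, 0)
rvec = (-0.6063, 0.1722, -0.0342), |rvec| = θ = 0.63121 rad = 36.165°
Rodrigues: sinθ=0.59012, 1−cosθ=0.19268; R = I + sinθ·[k]× + (1−cosθ)·[k]×²:
    [+0.98509 -0.01852 +0.17102]
    [-0.08247 +0.82166 +0.56399]
    [-0.15096 -0.56968 +0.80788]
t = (0.2132, 0.0564, 0.6557) m
M0: Pc = R·M0+t = (+0.14646, +0.11652, +0.62786); u = 662.7·(+0.14646)/0.62786 + 329.2 = 483.7881, v = 717.3·(+0.11652)/0.62786 + 257.9 = 391.0243
M1: Pc = R·M1+t = (+0.27748, +0.10556, +0.60778); u = 662.7·(+0.27748)/0.60778 + 329.2 = 631.7520, v = 717.3·(+0.10556)/0.60778 + 257.9 = 382.4777
M2: Pc = R·M2+t = (+0.27994, -0.00372, +0.68354); u = 662.7·(+0.27994)/0.68354 + 329.2 = 600.6034, v = 717.3·(-0.00372)/0.68354 + 257.9 = 253.9920
M3: Pc = R·M3+t = (+0.14892, +0.00724, +0.70362); u = 662.7·(+0.14892)/0.70362 + 329.2 = 469.4613, v = 717.3·(+0.00724)/0.70362 + 257.9 = 265.2846

c0=(483.79, 391.02) c1=(631.75, 382.48) c2=(600.60, 253.99) c3=(469.46, 265.28)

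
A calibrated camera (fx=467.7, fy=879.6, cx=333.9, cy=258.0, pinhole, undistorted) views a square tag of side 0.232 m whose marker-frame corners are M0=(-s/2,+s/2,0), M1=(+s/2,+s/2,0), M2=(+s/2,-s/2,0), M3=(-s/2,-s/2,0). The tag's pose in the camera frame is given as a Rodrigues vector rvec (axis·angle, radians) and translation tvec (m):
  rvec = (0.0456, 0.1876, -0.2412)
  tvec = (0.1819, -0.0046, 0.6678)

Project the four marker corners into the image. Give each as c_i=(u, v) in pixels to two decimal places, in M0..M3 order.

c0=(400.97, 429.46) c1=(565.14, 367.74) c2=(526.24, 60.82) c3=(363.33, 142.70)

Intrinsics K: fx=467.7, fy=879.6, cx=333.9, cy=258.0
Marker side s = 0.232 m; corners in marker frame (Z=0):
  M0 = (-0.1160, +0.1160, 0)
  M1 = (+0.1160, +0.1160, 0)
  M2 = (+0.1160, -0.1160, 0)
  M3 = (-0.1160, -0.1160, 0)
rvec = (0.0456, 0.1876, -0.2412), |rvec| = θ = 0.30895 rad = 17.702°
Rodrigues: sinθ=0.30406, 1−cosθ=0.04735; R = I + sinθ·[k]× + (1−cosθ)·[k]×²:
    [+0.95368 +0.24162 +0.17917]
    [-0.23314 +0.97011 -0.06732]
    [-0.19009 +0.02243 +0.98151]
t = (0.1819, -0.0046, 0.6678) m
M0: Pc = R·M0+t = (+0.09930, +0.13498, +0.69245); u = 467.7·(+0.09930)/0.69245 + 333.9 = 400.9705, v = 879.6·(+0.13498)/0.69245 + 258.0 = 429.4568
M1: Pc = R·M1+t = (+0.32056, +0.08089, +0.64835); u = 467.7·(+0.32056)/0.64835 + 333.9 = 565.1384, v = 879.6·(+0.08089)/0.64835 + 258.0 = 367.7394
M2: Pc = R·M2+t = (+0.26450, -0.14418, +0.64315); u = 467.7·(+0.26450)/0.64315 + 333.9 = 526.2448, v = 879.6·(-0.14418)/0.64315 + 258.0 = 60.8169
M3: Pc = R·M3+t = (+0.04324, -0.09009, +0.68725); u = 467.7·(+0.04324)/0.68725 + 333.9 = 363.3294, v = 879.6·(-0.09009)/0.68725 + 258.0 = 142.6964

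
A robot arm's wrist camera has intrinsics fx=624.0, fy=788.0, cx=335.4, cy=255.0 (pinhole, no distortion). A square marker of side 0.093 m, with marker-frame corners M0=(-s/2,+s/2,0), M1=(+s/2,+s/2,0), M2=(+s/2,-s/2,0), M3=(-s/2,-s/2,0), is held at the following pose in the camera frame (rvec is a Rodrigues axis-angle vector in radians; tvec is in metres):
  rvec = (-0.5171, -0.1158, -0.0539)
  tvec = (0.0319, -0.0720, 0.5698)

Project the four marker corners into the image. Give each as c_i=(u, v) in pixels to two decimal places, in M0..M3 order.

Intrinsics K: fx=624.0, fy=788.0, cx=335.4, cy=255.0
Marker side s = 0.093 m; corners in marker frame (Z=0):
  M0 = (-0.0465, +0.0465, 0)
  M1 = (+0.0465, +0.0465, 0)
  M2 = (+0.0465, -0.0465, 0)
  M3 = (-0.0465, -0.0465, 0)
rvec = (-0.5171, -0.1158, -0.0539), |rvec| = θ = 0.53264 rad = 30.518°
Rodrigues: sinθ=0.50781, 1−cosθ=0.13853; R = I + sinθ·[k]× + (1−cosθ)·[k]×²:
    [+0.99203 +0.08063 -0.09679]
    [-0.02215 +0.86802 +0.49604]
    [+0.12401 -0.48995 +0.86289]
t = (0.0319, -0.0720, 0.5698) m
M0: Pc = R·M0+t = (-0.01048, -0.03061, +0.54125); u = 624.0·(-0.01048)/0.54125 + 335.4 = 323.3173, v = 788.0·(-0.03061)/0.54125 + 255.0 = 210.4392
M1: Pc = R·M1+t = (+0.08178, -0.03267, +0.55278); u = 624.0·(+0.08178)/0.55278 + 335.4 = 427.7143, v = 788.0·(-0.03267)/0.55278 + 255.0 = 208.4326
M2: Pc = R·M2+t = (+0.07428, -0.11339, +0.59835); u = 624.0·(+0.07428)/0.59835 + 335.4 = 412.8648, v = 788.0·(-0.11339)/0.59835 + 255.0 = 105.6667
M3: Pc = R·M3+t = (-0.01798, -0.11133, +0.58682); u = 624.0·(-0.01798)/0.58682 + 335.4 = 316.2821, v = 788.0·(-0.11133)/0.58682 + 255.0 = 105.4978

c0=(323.32, 210.44) c1=(427.71, 208.43) c2=(412.86, 105.67) c3=(316.28, 105.50)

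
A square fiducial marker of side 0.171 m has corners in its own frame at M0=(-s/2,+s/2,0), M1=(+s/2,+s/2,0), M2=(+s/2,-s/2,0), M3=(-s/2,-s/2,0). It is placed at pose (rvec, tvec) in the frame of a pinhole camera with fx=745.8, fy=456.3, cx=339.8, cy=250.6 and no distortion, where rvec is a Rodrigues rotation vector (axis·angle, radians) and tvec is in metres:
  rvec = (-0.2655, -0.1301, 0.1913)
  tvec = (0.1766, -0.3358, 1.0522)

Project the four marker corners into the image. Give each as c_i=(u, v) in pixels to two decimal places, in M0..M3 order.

Intrinsics K: fx=745.8, fy=456.3, cx=339.8, cy=250.6
Marker side s = 0.171 m; corners in marker frame (Z=0):
  M0 = (-0.0855, +0.0855, 0)
  M1 = (+0.0855, +0.0855, 0)
  M2 = (+0.0855, -0.0855, 0)
  M3 = (-0.0855, -0.0855, 0)
rvec = (-0.2655, -0.1301, 0.1913), |rvec| = θ = 0.35215 rad = 20.177°
Rodrigues: sinθ=0.34492, 1−cosθ=0.06137; R = I + sinθ·[k]× + (1−cosθ)·[k]×²:
    [+0.97351 -0.17028 -0.15256]
    [+0.20446 +0.94701 +0.24773]
    [+0.10229 -0.27236 +0.95674]
t = (0.1766, -0.3358, 1.0522) m
M0: Pc = R·M0+t = (+0.07881, -0.27231, +1.02017); u = 745.8·(+0.07881)/1.02017 + 339.8 = 397.4115, v = 456.3·(-0.27231)/1.02017 + 250.6 = 128.8002
M1: Pc = R·M1+t = (+0.24528, -0.23735, +1.03766); u = 745.8·(+0.24528)/1.03766 + 339.8 = 516.0885, v = 456.3·(-0.23735)/1.03766 + 250.6 = 146.2281
M2: Pc = R·M2+t = (+0.27439, -0.39929, +1.08423); u = 745.8·(+0.27439)/1.08423 + 339.8 = 528.5447, v = 456.3·(-0.39929)/1.08423 + 250.6 = 82.5597
M3: Pc = R·M3+t = (+0.10792, -0.43425, +1.06674); u = 745.8·(+0.10792)/1.06674 + 339.8 = 415.2533, v = 456.3·(-0.43425)/1.06674 + 250.6 = 64.8486

c0=(397.41, 128.80) c1=(516.09, 146.23) c2=(528.54, 82.56) c3=(415.25, 64.85)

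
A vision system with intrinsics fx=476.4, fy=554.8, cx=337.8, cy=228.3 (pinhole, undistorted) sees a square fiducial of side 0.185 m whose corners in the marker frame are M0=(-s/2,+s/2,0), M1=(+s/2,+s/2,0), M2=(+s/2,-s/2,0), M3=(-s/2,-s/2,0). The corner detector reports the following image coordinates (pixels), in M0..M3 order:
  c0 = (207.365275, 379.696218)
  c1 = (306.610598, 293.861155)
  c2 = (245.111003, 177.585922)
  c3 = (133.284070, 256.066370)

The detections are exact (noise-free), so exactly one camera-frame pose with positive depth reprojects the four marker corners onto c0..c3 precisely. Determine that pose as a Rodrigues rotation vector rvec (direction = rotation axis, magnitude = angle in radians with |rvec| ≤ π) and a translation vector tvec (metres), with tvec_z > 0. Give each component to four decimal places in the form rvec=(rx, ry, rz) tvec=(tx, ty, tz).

rvec=(0.1015, -0.4450, -0.5602) tvec=(-0.1652, 0.0614, 0.7081)

Intrinsics K: fx=476.4, fy=554.8, cx=337.8, cy=228.3
Marker side s = 0.185 m; corners in marker frame (Z=0):
  M0 = (-0.0925, +0.0925, 0)
  M1 = (+0.0925, +0.0925, 0)
  M2 = (+0.0925, -0.0925, 0)
  M3 = (-0.0925, -0.0925, 0)
Detected image corners:
  c0 = (207.365275, 379.696218) px
  c1 = (306.610598, 293.861155) px
  c2 = (245.111003, 177.585922) px
  c3 = (133.284070, 256.066370) px
Planar DLT: solve 8×8 A·h = b for H (H[2,2]=1):
  H  [+689.25169 +431.60314 +226.65187]
  H  [-296.09348 +730.35771 +276.42572]
  H  [+0.53668 +0.29968 +1.00000]
B = K⁻¹H; ‖b₁‖=1.412176, ‖b₂‖=1.412176; λ = 2/(‖b₁‖+‖b₂‖) = 0.708127, sign → tz>0 ⇒ λ=+0.708127
r₁ = λ·B[:,0] = (+0.75504,-0.53431,+0.38004); r₂ = λ·B[:,1] = (+0.49107,+0.84488,+0.21221)
r₃ = r₁×r₂ = (-0.43447,+0.02639,+0.90030); SVD([r₁ r₂ r₃]) → R = UVᵀ:
  R  [+0.75504 +0.49107 -0.43447]
  R  [-0.53431 +0.84488 +0.02639]
  R  [+0.38004 +0.21221 +0.90030]
t = (-0.16521, +0.06143, +0.70813) m
tr R = 2.500219; θ = arccos((tr R − 1)/2) = 0.722569 rad = 41.400°
axis k = ((R−Rᵀ)₃₂, (R−Rᵀ)₁₃, (R−Rᵀ)₂₁) / (2 sinθ) = (+0.140491, -0.615824, -0.775257)
rvec = θ·k = (+0.101515, -0.444975, -0.560176)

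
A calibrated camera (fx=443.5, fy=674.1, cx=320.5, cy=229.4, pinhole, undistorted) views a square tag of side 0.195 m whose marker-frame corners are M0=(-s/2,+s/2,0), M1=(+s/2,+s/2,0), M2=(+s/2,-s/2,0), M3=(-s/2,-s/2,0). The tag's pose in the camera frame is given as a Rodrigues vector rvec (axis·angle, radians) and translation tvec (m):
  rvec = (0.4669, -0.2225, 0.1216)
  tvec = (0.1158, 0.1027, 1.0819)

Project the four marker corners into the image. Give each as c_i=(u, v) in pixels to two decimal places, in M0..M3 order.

c0=(322.56, 341.33) c1=(395.48, 344.24) c2=(414.98, 243.76) c3=(336.91, 235.98)

Intrinsics K: fx=443.5, fy=674.1, cx=320.5, cy=229.4
Marker side s = 0.195 m; corners in marker frame (Z=0):
  M0 = (-0.0975, +0.0975, 0)
  M1 = (+0.0975, +0.0975, 0)
  M2 = (+0.0975, -0.0975, 0)
  M3 = (-0.0975, -0.0975, 0)
rvec = (0.4669, -0.2225, 0.1216), |rvec| = θ = 0.53131 rad = 30.442°
Rodrigues: sinθ=0.50666, 1−cosθ=0.13786; R = I + sinθ·[k]× + (1−cosθ)·[k]×²:
    [+0.96860 -0.16669 -0.18445]
    [+0.06523 +0.88632 -0.45845]
    [+0.23990 +0.43203 +0.86937]
t = (0.1158, 0.1027, 1.0819) m
M0: Pc = R·M0+t = (+0.00511, +0.18276, +1.10063); u = 443.5·(+0.00511)/1.10063 + 320.5 = 322.5586, v = 674.1·(+0.18276)/1.10063 + 229.4 = 341.3323
M1: Pc = R·M1+t = (+0.19399, +0.19548, +1.14741); u = 443.5·(+0.19399)/1.14741 + 320.5 = 395.4799, v = 674.1·(+0.19548)/1.14741 + 229.4 = 344.2412
M2: Pc = R·M2+t = (+0.22649, +0.02264, +1.06317); u = 443.5·(+0.22649)/1.06317 + 320.5 = 414.9807, v = 674.1·(+0.02264)/1.06317 + 229.4 = 243.7570
M3: Pc = R·M3+t = (+0.03761, +0.00992, +1.01639); u = 443.5·(+0.03761)/1.01639 + 320.5 = 336.9127, v = 674.1·(+0.00992)/1.01639 + 229.4 = 235.9819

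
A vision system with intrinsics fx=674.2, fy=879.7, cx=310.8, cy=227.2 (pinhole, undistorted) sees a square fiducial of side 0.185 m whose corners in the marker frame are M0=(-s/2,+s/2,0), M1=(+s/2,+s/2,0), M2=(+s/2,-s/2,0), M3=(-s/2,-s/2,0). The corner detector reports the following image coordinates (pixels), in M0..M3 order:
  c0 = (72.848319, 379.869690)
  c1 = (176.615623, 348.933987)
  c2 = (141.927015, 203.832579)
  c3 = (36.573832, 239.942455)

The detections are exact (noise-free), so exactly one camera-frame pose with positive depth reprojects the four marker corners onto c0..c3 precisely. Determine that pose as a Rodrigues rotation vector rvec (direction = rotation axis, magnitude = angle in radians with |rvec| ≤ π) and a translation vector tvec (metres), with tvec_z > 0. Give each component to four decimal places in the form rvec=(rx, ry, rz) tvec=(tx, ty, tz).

rvec=(0.1713, 0.1581, -0.2532) tvec=(-0.3264, 0.0821, 1.0767)

Intrinsics K: fx=674.2, fy=879.7, cx=310.8, cy=227.2
Marker side s = 0.185 m; corners in marker frame (Z=0):
  M0 = (-0.0925, +0.0925, 0)
  M1 = (+0.0925, +0.0925, 0)
  M2 = (+0.0925, -0.0925, 0)
  M3 = (-0.0925, -0.0925, 0)
Detected image corners:
  c0 = (72.848319, 379.869690) px
  c1 = (176.615623, 348.933987) px
  c2 = (141.927015, 203.832579) px
  c3 = (36.573832, 239.942455) px
Planar DLT: solve 8×8 A·h = b for H (H[2,2]=1):
  H  [+547.60177 +206.57880 +106.42447]
  H  [-229.06810 +810.47156 +294.30571]
  H  [-0.16388 +0.13760 +1.00000]
B = K⁻¹H; ‖b₁‖=0.928738, ‖b₂‖=0.928738; λ = 2/(‖b₁‖+‖b₂‖) = 1.076730, sign → tz>0 ⇒ λ=+1.076730
r₁ = λ·B[:,0] = (+0.95589,-0.23480,-0.17646); r₂ = λ·B[:,1] = (+0.26162,+0.95373,+0.14816)
r₃ = r₁×r₂ = (+0.13351,-0.18779,+0.97309); SVD([r₁ r₂ r₃]) → R = UVᵀ:
  R  [+0.95589 +0.26162 +0.13351]
  R  [-0.23480 +0.95373 -0.18779]
  R  [-0.17646 +0.14816 +0.97309]
t = (-0.32640, +0.08214, +1.07673) m
tr R = 2.882720; θ = arccos((tr R − 1)/2) = 0.344158 rad = 19.719°
axis k = ((R−Rᵀ)₃₂, (R−Rᵀ)₁₃, (R−Rᵀ)₂₁) / (2 sinθ) = (+0.497831, +0.459341, -0.735643)
rvec = θ·k = (+0.171332, +0.158086, -0.253177)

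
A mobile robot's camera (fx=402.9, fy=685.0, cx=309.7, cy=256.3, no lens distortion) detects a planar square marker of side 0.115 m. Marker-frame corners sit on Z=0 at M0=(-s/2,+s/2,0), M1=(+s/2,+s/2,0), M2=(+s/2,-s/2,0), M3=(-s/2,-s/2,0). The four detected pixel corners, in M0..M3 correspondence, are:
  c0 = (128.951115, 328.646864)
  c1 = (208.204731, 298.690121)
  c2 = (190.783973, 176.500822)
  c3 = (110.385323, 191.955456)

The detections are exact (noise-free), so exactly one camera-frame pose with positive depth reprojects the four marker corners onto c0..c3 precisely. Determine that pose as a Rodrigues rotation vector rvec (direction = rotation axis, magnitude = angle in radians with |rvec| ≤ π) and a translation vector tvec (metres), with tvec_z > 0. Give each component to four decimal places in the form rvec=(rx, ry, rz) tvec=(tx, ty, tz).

Intrinsics K: fx=402.9, fy=685.0, cx=309.7, cy=256.3
Marker side s = 0.115 m; corners in marker frame (Z=0):
  M0 = (-0.0575, +0.0575, 0)
  M1 = (+0.0575, +0.0575, 0)
  M2 = (+0.0575, -0.0575, 0)
  M3 = (-0.0575, -0.0575, 0)
Detected image corners:
  c0 = (128.951115, 328.646864) px
  c1 = (208.204731, 298.690121) px
  c2 = (190.783973, 176.500822) px
  c3 = (110.385323, 191.955456) px
Planar DLT: solve 8×8 A·h = b for H (H[2,2]=1):
  H  [+847.08146 +141.62580 +161.73321]
  H  [+41.43902 +1099.37554 +247.98319]
  H  [+0.95823 -0.09126 +1.00000]
B = K⁻¹H; ‖b₁‖=1.694901, ‖b₂‖=1.694901; λ = 2/(‖b₁‖+‖b₂‖) = 0.590005, sign → tz>0 ⇒ λ=+0.590005
r₁ = λ·B[:,0] = (+0.80588,-0.17584,+0.56536); r₂ = λ·B[:,1] = (+0.24878,+0.96706,-0.05384)
r₃ = r₁×r₂ = (-0.53727,+0.18404,+0.82309); SVD([r₁ r₂ r₃]) → R = UVᵀ:
  R  [+0.80588 +0.24878 -0.53727]
  R  [-0.17584 +0.96706 +0.18404]
  R  [+0.56536 -0.05384 +0.82309]
t = (-0.21668, -0.00716, +0.59000) m
tr R = 2.596031; θ = arccos((tr R − 1)/2) = 0.646801 rad = 37.059°
axis k = ((R−Rᵀ)₃₂, (R−Rᵀ)₁₃, (R−Rᵀ)₂₁) / (2 sinθ) = (-0.197371, -0.914836, -0.352307)
rvec = θ·k = (-0.127660, -0.591717, -0.227873)

rvec=(-0.1277, -0.5917, -0.2279) tvec=(-0.2167, -0.0072, 0.5900)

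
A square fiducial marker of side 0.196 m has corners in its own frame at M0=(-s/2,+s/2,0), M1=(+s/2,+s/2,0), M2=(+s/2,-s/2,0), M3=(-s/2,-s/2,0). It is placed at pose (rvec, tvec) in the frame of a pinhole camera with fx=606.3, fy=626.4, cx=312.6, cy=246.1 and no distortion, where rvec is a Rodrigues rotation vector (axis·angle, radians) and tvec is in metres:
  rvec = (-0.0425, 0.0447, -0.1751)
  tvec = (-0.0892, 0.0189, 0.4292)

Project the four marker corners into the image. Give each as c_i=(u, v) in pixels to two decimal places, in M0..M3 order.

c0=(74.08, 439.67) c1=(347.44, 392.26) c2=(298.82, 108.11) c3=(32.01, 159.72)

Intrinsics K: fx=606.3, fy=626.4, cx=312.6, cy=246.1
Marker side s = 0.196 m; corners in marker frame (Z=0):
  M0 = (-0.0980, +0.0980, 0)
  M1 = (+0.0980, +0.0980, 0)
  M2 = (+0.0980, -0.0980, 0)
  M3 = (-0.0980, -0.0980, 0)
rvec = (-0.0425, 0.0447, -0.1751), |rvec| = θ = 0.18565 rad = 10.637°
Rodrigues: sinθ=0.18458, 1−cosθ=0.01718; R = I + sinθ·[k]× + (1−cosθ)·[k]×²:
    [+0.98372 +0.17315 +0.04815]
    [-0.17504 +0.98381 +0.03835]
    [-0.04073 -0.04616 +0.99810]
t = (-0.0892, 0.0189, 0.4292) m
M0: Pc = R·M0+t = (-0.16864, +0.13247, +0.42867); u = 606.3·(-0.16864)/0.42867 + 312.6 = 74.0849, v = 626.4·(+0.13247)/0.42867 + 246.1 = 439.6714
M1: Pc = R·M1+t = (+0.02417, +0.09816, +0.42068); u = 606.3·(+0.02417)/0.42068 + 312.6 = 347.4386, v = 626.4·(+0.09816)/0.42068 + 246.1 = 392.2596
M2: Pc = R·M2+t = (-0.00976, -0.09467, +0.42973); u = 606.3·(-0.00976)/0.42973 + 312.6 = 298.8238, v = 626.4·(-0.09467)/0.42973 + 246.1 = 108.1069
M3: Pc = R·M3+t = (-0.20257, -0.06036, +0.43772); u = 606.3·(-0.20257)/0.43772 + 312.6 = 32.0068, v = 626.4·(-0.06036)/0.43772 + 246.1 = 159.7215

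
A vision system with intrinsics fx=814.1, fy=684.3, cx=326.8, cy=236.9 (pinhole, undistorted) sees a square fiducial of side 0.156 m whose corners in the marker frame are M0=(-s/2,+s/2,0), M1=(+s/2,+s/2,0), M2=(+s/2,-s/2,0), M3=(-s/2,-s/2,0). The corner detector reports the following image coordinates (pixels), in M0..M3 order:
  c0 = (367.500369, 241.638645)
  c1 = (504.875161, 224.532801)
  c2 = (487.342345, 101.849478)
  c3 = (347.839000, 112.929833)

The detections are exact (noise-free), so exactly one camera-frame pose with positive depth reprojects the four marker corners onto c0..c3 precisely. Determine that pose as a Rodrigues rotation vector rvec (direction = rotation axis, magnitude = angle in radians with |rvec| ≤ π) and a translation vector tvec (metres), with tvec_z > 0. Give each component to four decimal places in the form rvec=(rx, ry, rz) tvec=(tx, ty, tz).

rvec=(0.0299, -0.2714, -0.1356) tvec=(0.1058, -0.0822, 0.8456)

Intrinsics K: fx=814.1, fy=684.3, cx=326.8, cy=236.9
Marker side s = 0.156 m; corners in marker frame (Z=0):
  M0 = (-0.0780, +0.0780, 0)
  M1 = (+0.0780, +0.0780, 0)
  M2 = (+0.0780, -0.0780, 0)
  M3 = (-0.0780, -0.0780, 0)
Detected image corners:
  c0 = (367.500369, 241.638645) px
  c1 = (504.875161, 224.532801) px
  c2 = (487.342345, 101.849478) px
  c3 = (347.839000, 112.929833) px
Planar DLT: solve 8×8 A·h = b for H (H[2,2]=1):
  H  [+1021.27891 +143.13497 +428.62340]
  H  [-37.03624 +814.87826 +170.34195]
  H  [+0.31362 +0.05643 +1.00000]
B = K⁻¹H; ‖b₁‖=1.182604, ‖b₂‖=1.182604; λ = 2/(‖b₁‖+‖b₂‖) = 0.845592, sign → tz>0 ⇒ λ=+0.845592
r₁ = λ·B[:,0] = (+0.95433,-0.13757,+0.26519); r₂ = λ·B[:,1] = (+0.12952,+0.99043,+0.04772)
r₃ = r₁×r₂ = (-0.26922,-0.01119,+0.96301); SVD([r₁ r₂ r₃]) → R = UVᵀ:
  R  [+0.95433 +0.12952 -0.26922]
  R  [-0.13757 +0.99043 -0.01119]
  R  [+0.26519 +0.04772 +0.96301]
t = (+0.10576, -0.08225, +0.84559) m
tr R = 2.907774; θ = arccos((tr R − 1)/2) = 0.304867 rad = 17.468°
axis k = ((R−Rᵀ)₃₂, (R−Rᵀ)₁₃, (R−Rᵀ)₂₁) / (2 sinθ) = (+0.098128, -0.890186, -0.444904)
rvec = θ·k = (+0.029916, -0.271388, -0.135636)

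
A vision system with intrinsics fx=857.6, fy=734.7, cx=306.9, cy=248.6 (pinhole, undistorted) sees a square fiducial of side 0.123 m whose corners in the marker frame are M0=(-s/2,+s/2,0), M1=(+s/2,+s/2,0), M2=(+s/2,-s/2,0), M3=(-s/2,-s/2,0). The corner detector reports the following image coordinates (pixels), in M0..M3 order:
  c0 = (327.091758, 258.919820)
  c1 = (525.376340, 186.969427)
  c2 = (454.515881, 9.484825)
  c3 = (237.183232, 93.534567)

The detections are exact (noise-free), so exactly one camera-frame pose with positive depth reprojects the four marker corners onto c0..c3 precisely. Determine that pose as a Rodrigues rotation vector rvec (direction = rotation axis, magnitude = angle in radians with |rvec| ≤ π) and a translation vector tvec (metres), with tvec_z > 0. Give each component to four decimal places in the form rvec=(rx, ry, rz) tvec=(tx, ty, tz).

rvec=(0.4123, 0.0112, -0.4158) tvec=(0.0438, -0.0682, 0.4704)

Intrinsics K: fx=857.6, fy=734.7, cx=306.9, cy=248.6
Marker side s = 0.123 m; corners in marker frame (Z=0):
  M0 = (-0.0615, +0.0615, 0)
  M1 = (+0.0615, +0.0615, 0)
  M2 = (+0.0615, -0.0615, 0)
  M3 = (-0.0615, -0.0615, 0)
Detected image corners:
  c0 = (327.091758, 258.919820) px
  c1 = (525.376340, 186.969427) px
  c2 = (454.515881, 9.484825) px
  c3 = (237.183232, 93.534567) px
Planar DLT: solve 8×8 A·h = b for H (H[2,2]=1):
  H  [+1608.52858 +971.97433 +386.79920]
  H  [-659.05043 +1506.03550 +142.04144]
  H  [-0.19961 +0.82243 +1.00000]
B = K⁻¹H; ‖b₁‖=2.125769, ‖b₂‖=2.125769; λ = 2/(‖b₁‖+‖b₂‖) = 0.470418, sign → tz>0 ⇒ λ=+0.470418
r₁ = λ·B[:,0] = (+0.91593,-0.39021,-0.09390); r₂ = λ·B[:,1] = (+0.39471,+0.83338,+0.38688)
r₃ = r₁×r₂ = (-0.07271,-0.39142,+0.91733); SVD([r₁ r₂ r₃]) → R = UVᵀ:
  R  [+0.91593 +0.39471 -0.07271]
  R  [-0.39021 +0.83338 -0.39142]
  R  [-0.09390 +0.38688 +0.91733]
t = (+0.04383, -0.06823, +0.47042) m
tr R = 2.666644; θ = arccos((tr R − 1)/2) = 0.585706 rad = 33.558°
axis k = ((R−Rᵀ)₃₂, (R−Rᵀ)₁₃, (R−Rᵀ)₂₁) / (2 sinθ) = (+0.703981, +0.019162, -0.709960)
rvec = θ·k = (+0.412326, +0.011223, -0.415828)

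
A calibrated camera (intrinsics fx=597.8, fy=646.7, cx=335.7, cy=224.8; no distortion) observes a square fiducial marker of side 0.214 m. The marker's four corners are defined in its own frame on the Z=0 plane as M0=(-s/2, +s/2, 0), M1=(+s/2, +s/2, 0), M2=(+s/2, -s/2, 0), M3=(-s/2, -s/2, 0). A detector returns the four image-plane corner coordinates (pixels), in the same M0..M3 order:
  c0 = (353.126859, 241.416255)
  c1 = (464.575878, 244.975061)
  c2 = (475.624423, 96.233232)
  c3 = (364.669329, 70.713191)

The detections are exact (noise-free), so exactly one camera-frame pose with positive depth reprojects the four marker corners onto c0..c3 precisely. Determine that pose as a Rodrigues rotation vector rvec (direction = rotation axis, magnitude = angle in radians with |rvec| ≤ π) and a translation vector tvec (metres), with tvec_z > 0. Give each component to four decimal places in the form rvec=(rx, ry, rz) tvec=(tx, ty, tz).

Intrinsics K: fx=597.8, fy=646.7, cx=335.7, cy=224.8
Marker side s = 0.214 m; corners in marker frame (Z=0):
  M0 = (-0.1070, +0.1070, 0)
  M1 = (+0.1070, +0.1070, 0)
  M2 = (+0.1070, -0.1070, 0)
  M3 = (-0.1070, -0.1070, 0)
Detected image corners:
  c0 = (353.126859, 241.416255) px
  c1 = (464.575878, 244.975061) px
  c2 = (475.624423, 96.233232) px
  c3 = (364.669329, 70.713191) px
Planar DLT: solve 8×8 A·h = b for H (H[2,2]=1):
  H  [+784.29533 -34.42445 +418.27106]
  H  [+171.98673 +750.06412 +164.20793]
  H  [+0.63849 +0.04410 +1.00000]
B = K⁻¹H; ‖b₁‖=1.148309, ‖b₂‖=1.148309; λ = 2/(‖b₁‖+‖b₂‖) = 0.870845, sign → tz>0 ⇒ λ=+0.870845
r₁ = λ·B[:,0] = (+0.83028,+0.03832,+0.55603); r₂ = λ·B[:,1] = (-0.07171,+0.99669,+0.03840)
r₃ = r₁×r₂ = (-0.55271,-0.07176,+0.83028); SVD([r₁ r₂ r₃]) → R = UVᵀ:
  R  [+0.83028 -0.07171 -0.55271]
  R  [+0.03832 +0.99669 -0.07176]
  R  [+0.55603 +0.03840 +0.83028]
t = (+0.12029, -0.08159, +0.87085) m
tr R = 2.657242; θ = arccos((tr R − 1)/2) = 0.594156 rad = 34.043°
axis k = ((R−Rᵀ)₃₂, (R−Rᵀ)₁₃, (R−Rᵀ)₂₁) / (2 sinθ) = (+0.098396, -0.990283, +0.098275)
rvec = θ·k = (+0.058462, -0.588383, +0.058390)

rvec=(0.0585, -0.5884, 0.0584) tvec=(0.1203, -0.0816, 0.8708)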